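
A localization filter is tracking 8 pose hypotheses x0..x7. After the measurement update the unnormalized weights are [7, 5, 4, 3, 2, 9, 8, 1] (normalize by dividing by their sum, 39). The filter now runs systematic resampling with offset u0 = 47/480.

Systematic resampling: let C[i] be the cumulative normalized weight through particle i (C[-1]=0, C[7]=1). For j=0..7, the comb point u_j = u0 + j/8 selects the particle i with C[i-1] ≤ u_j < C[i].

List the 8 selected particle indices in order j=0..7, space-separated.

0 1 2 3 5 5 6 6

C = [7/39, 4/13, 16/39, 19/39, 7/13, 10/13, 38/39, 1]
j=0: u_0=47/480 ∈ [0, 7/39) → index 0
j=1: u_1=107/480 ∈ [7/39, 4/13) → index 1
j=2: u_2=167/480 ∈ [4/13, 16/39) → index 2
j=3: u_3=227/480 ∈ [16/39, 19/39) → index 3
j=4: u_4=287/480 ∈ [7/13, 10/13) → index 5
j=5: u_5=347/480 ∈ [7/13, 10/13) → index 5
j=6: u_6=407/480 ∈ [10/13, 38/39) → index 6
j=7: u_7=467/480 ∈ [10/13, 38/39) → index 6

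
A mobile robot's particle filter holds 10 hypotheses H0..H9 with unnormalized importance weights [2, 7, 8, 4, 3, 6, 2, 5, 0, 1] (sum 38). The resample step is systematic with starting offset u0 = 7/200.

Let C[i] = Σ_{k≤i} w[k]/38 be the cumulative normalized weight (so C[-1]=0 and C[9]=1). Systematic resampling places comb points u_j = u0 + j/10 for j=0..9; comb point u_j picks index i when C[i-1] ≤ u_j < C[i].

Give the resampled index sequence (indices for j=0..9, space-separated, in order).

C = [1/19, 9/38, 17/38, 21/38, 12/19, 15/19, 16/19, 37/38, 37/38, 1]
j=0: u_0=7/200 ∈ [0, 1/19) → index 0
j=1: u_1=27/200 ∈ [1/19, 9/38) → index 1
j=2: u_2=47/200 ∈ [1/19, 9/38) → index 1
j=3: u_3=67/200 ∈ [9/38, 17/38) → index 2
j=4: u_4=87/200 ∈ [9/38, 17/38) → index 2
j=5: u_5=107/200 ∈ [17/38, 21/38) → index 3
j=6: u_6=127/200 ∈ [12/19, 15/19) → index 5
j=7: u_7=147/200 ∈ [12/19, 15/19) → index 5
j=8: u_8=167/200 ∈ [15/19, 16/19) → index 6
j=9: u_9=187/200 ∈ [16/19, 37/38) → index 7

0 1 1 2 2 3 5 5 6 7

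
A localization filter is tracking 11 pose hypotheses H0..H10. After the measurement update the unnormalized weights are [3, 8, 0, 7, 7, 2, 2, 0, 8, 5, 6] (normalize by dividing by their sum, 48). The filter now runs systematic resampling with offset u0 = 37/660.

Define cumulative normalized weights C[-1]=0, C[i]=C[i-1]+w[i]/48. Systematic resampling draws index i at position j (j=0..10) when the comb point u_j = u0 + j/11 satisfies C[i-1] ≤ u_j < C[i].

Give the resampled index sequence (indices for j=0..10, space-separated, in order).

0 1 3 3 4 4 6 8 9 9 10

C = [1/16, 11/48, 11/48, 3/8, 25/48, 9/16, 29/48, 29/48, 37/48, 7/8, 1]
j=0: u_0=37/660 ∈ [0, 1/16) → index 0
j=1: u_1=97/660 ∈ [1/16, 11/48) → index 1
j=2: u_2=157/660 ∈ [11/48, 3/8) → index 3
j=3: u_3=217/660 ∈ [11/48, 3/8) → index 3
j=4: u_4=277/660 ∈ [3/8, 25/48) → index 4
j=5: u_5=337/660 ∈ [3/8, 25/48) → index 4
j=6: u_6=397/660 ∈ [9/16, 29/48) → index 6
j=7: u_7=457/660 ∈ [29/48, 37/48) → index 8
j=8: u_8=47/60 ∈ [37/48, 7/8) → index 9
j=9: u_9=577/660 ∈ [37/48, 7/8) → index 9
j=10: u_10=637/660 ∈ [7/8, 1) → index 10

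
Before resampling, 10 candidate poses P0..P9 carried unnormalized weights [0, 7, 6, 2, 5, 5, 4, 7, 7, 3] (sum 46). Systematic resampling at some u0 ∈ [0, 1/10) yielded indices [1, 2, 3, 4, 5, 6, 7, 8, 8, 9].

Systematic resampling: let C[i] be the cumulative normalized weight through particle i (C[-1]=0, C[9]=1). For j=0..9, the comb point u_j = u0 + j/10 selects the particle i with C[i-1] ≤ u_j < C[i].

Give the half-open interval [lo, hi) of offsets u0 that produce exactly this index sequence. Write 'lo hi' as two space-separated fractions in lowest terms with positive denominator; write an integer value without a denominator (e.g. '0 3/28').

C = [0, 7/46, 13/46, 15/46, 10/23, 25/46, 29/46, 18/23, 43/46, 1]
j=0 picked index 1: u0 ∈ [0, 7/46)
j=1 picked index 2: u0 ∈ [6/115, 21/115)
j=2 picked index 3: u0 ∈ [19/230, 29/230)
j=3 picked index 4: u0 ∈ [3/115, 31/230)
j=4 picked index 5: u0 ∈ [4/115, 33/230)
j=5 picked index 6: u0 ∈ [1/23, 3/23)
j=6 picked index 7: u0 ∈ [7/230, 21/115)
j=7 picked index 8: u0 ∈ [19/230, 27/115)
j=8 picked index 8: u0 ∈ [-2/115, 31/230)
j=9 picked index 9: u0 ∈ [4/115, 1/10)
intersection: [19/230, 1/10)

19/230 1/10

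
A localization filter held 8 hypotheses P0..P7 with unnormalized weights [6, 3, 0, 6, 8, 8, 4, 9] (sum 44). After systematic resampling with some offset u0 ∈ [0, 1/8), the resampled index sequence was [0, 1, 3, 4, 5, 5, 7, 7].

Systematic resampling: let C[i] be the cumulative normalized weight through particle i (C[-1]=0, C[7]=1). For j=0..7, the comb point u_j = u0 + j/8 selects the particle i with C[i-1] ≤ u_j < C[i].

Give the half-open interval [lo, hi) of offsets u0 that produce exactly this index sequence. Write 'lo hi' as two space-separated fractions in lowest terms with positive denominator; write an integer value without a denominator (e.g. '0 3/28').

C = [3/22, 9/44, 9/44, 15/44, 23/44, 31/44, 35/44, 1]
j=0 picked index 0: u0 ∈ [0, 3/22)
j=1 picked index 1: u0 ∈ [1/88, 7/88)
j=2 picked index 3: u0 ∈ [-1/22, 1/11)
j=3 picked index 4: u0 ∈ [-3/88, 13/88)
j=4 picked index 5: u0 ∈ [1/44, 9/44)
j=5 picked index 5: u0 ∈ [-9/88, 7/88)
j=6 picked index 7: u0 ∈ [1/22, 1/4)
j=7 picked index 7: u0 ∈ [-7/88, 1/8)
intersection: [1/22, 7/88)

1/22 7/88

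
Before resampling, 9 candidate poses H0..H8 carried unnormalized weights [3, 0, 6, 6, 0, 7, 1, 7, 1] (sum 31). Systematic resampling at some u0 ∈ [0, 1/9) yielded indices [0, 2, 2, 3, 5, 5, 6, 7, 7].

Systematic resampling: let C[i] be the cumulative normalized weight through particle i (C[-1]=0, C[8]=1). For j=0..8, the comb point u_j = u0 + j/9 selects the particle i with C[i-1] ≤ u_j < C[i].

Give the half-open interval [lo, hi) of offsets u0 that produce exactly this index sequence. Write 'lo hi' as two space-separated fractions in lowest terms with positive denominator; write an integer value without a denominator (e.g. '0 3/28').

4/93 19/279

C = [3/31, 3/31, 9/31, 15/31, 15/31, 22/31, 23/31, 30/31, 1]
j=0 picked index 0: u0 ∈ [0, 3/31)
j=1 picked index 2: u0 ∈ [-4/279, 50/279)
j=2 picked index 2: u0 ∈ [-35/279, 19/279)
j=3 picked index 3: u0 ∈ [-4/93, 14/93)
j=4 picked index 5: u0 ∈ [11/279, 74/279)
j=5 picked index 5: u0 ∈ [-20/279, 43/279)
j=6 picked index 6: u0 ∈ [4/93, 7/93)
j=7 picked index 7: u0 ∈ [-10/279, 53/279)
j=8 picked index 7: u0 ∈ [-41/279, 22/279)
intersection: [4/93, 19/279)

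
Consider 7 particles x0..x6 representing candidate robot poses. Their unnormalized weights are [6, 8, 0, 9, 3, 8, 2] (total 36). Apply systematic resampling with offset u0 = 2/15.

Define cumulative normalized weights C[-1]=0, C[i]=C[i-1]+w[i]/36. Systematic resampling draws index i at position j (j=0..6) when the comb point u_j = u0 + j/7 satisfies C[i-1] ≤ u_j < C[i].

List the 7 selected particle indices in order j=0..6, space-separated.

C = [1/6, 7/18, 7/18, 23/36, 13/18, 17/18, 1]
j=0: u_0=2/15 ∈ [0, 1/6) → index 0
j=1: u_1=29/105 ∈ [1/6, 7/18) → index 1
j=2: u_2=44/105 ∈ [7/18, 23/36) → index 3
j=3: u_3=59/105 ∈ [7/18, 23/36) → index 3
j=4: u_4=74/105 ∈ [23/36, 13/18) → index 4
j=5: u_5=89/105 ∈ [13/18, 17/18) → index 5
j=6: u_6=104/105 ∈ [17/18, 1) → index 6

0 1 3 3 4 5 6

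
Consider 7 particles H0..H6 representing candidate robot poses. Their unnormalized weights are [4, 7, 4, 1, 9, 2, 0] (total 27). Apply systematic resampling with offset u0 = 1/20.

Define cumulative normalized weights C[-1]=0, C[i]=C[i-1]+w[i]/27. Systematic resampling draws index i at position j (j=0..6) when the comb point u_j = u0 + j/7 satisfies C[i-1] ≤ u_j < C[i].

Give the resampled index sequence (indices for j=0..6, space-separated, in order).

0 1 1 2 4 4 4

C = [4/27, 11/27, 5/9, 16/27, 25/27, 1, 1]
j=0: u_0=1/20 ∈ [0, 4/27) → index 0
j=1: u_1=27/140 ∈ [4/27, 11/27) → index 1
j=2: u_2=47/140 ∈ [4/27, 11/27) → index 1
j=3: u_3=67/140 ∈ [11/27, 5/9) → index 2
j=4: u_4=87/140 ∈ [16/27, 25/27) → index 4
j=5: u_5=107/140 ∈ [16/27, 25/27) → index 4
j=6: u_6=127/140 ∈ [16/27, 25/27) → index 4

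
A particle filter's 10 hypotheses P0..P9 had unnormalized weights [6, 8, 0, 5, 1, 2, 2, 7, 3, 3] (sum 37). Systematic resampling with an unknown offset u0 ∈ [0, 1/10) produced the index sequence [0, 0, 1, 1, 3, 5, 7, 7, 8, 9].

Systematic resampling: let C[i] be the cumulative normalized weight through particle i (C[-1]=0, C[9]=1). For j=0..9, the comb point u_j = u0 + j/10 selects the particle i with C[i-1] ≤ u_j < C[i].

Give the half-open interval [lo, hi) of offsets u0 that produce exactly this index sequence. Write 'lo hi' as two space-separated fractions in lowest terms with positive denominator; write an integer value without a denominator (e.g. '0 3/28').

9/185 23/370

C = [6/37, 14/37, 14/37, 19/37, 20/37, 22/37, 24/37, 31/37, 34/37, 1]
j=0 picked index 0: u0 ∈ [0, 6/37)
j=1 picked index 0: u0 ∈ [-1/10, 23/370)
j=2 picked index 1: u0 ∈ [-7/185, 33/185)
j=3 picked index 1: u0 ∈ [-51/370, 29/370)
j=4 picked index 3: u0 ∈ [-4/185, 21/185)
j=5 picked index 5: u0 ∈ [3/74, 7/74)
j=6 picked index 7: u0 ∈ [9/185, 44/185)
j=7 picked index 7: u0 ∈ [-19/370, 51/370)
j=8 picked index 8: u0 ∈ [7/185, 22/185)
j=9 picked index 9: u0 ∈ [7/370, 1/10)
intersection: [9/185, 23/370)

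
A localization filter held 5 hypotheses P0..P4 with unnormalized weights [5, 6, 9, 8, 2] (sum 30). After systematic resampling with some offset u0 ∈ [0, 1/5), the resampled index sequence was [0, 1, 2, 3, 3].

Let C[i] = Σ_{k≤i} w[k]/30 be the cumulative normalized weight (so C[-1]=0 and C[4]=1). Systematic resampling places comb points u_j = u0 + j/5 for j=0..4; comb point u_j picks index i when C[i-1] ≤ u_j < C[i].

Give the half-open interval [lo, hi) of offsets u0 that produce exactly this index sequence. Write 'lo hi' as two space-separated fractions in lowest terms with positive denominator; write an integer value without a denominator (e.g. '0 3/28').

1/15 2/15

C = [1/6, 11/30, 2/3, 14/15, 1]
j=0 picked index 0: u0 ∈ [0, 1/6)
j=1 picked index 1: u0 ∈ [-1/30, 1/6)
j=2 picked index 2: u0 ∈ [-1/30, 4/15)
j=3 picked index 3: u0 ∈ [1/15, 1/3)
j=4 picked index 3: u0 ∈ [-2/15, 2/15)
intersection: [1/15, 2/15)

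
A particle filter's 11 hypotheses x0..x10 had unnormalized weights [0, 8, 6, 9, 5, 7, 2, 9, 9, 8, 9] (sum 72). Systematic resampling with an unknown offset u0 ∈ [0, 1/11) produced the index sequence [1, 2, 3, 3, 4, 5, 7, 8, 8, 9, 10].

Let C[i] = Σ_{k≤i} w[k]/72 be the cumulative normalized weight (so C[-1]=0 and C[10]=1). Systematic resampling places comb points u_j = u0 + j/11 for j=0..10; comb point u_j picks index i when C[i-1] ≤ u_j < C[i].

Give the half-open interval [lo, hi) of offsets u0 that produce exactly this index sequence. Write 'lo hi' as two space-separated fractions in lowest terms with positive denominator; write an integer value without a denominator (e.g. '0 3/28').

2/99 5/198

C = [0, 1/9, 7/36, 23/72, 7/18, 35/72, 37/72, 23/36, 55/72, 7/8, 1]
j=0 picked index 1: u0 ∈ [0, 1/9)
j=1 picked index 2: u0 ∈ [2/99, 41/396)
j=2 picked index 3: u0 ∈ [5/396, 109/792)
j=3 picked index 3: u0 ∈ [-31/396, 37/792)
j=4 picked index 4: u0 ∈ [-35/792, 5/198)
j=5 picked index 5: u0 ∈ [-13/198, 25/792)
j=6 picked index 7: u0 ∈ [-25/792, 37/396)
j=7 picked index 8: u0 ∈ [1/396, 101/792)
j=8 picked index 8: u0 ∈ [-35/396, 29/792)
j=9 picked index 9: u0 ∈ [-43/792, 5/88)
j=10 picked index 10: u0 ∈ [-3/88, 1/11)
intersection: [2/99, 5/198)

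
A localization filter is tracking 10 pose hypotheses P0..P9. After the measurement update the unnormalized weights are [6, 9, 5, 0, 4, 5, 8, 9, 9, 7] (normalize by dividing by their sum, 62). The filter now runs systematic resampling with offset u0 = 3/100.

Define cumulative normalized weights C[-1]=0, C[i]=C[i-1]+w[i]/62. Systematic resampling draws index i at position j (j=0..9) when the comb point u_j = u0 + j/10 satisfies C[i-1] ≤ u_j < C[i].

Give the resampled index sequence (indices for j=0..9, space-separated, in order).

0 1 1 4 5 6 7 7 8 9

C = [3/31, 15/62, 10/31, 10/31, 12/31, 29/62, 37/62, 23/31, 55/62, 1]
j=0: u_0=3/100 ∈ [0, 3/31) → index 0
j=1: u_1=13/100 ∈ [3/31, 15/62) → index 1
j=2: u_2=23/100 ∈ [3/31, 15/62) → index 1
j=3: u_3=33/100 ∈ [10/31, 12/31) → index 4
j=4: u_4=43/100 ∈ [12/31, 29/62) → index 5
j=5: u_5=53/100 ∈ [29/62, 37/62) → index 6
j=6: u_6=63/100 ∈ [37/62, 23/31) → index 7
j=7: u_7=73/100 ∈ [37/62, 23/31) → index 7
j=8: u_8=83/100 ∈ [23/31, 55/62) → index 8
j=9: u_9=93/100 ∈ [55/62, 1) → index 9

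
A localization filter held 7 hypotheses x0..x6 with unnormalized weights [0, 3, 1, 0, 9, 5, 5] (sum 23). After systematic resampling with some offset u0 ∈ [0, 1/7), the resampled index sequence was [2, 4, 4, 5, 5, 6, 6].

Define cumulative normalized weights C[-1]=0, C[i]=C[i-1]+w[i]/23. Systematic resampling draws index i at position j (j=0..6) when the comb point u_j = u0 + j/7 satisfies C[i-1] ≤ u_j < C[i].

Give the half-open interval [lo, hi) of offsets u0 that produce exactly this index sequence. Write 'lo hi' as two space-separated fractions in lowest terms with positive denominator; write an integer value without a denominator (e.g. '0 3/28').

C = [0, 3/23, 4/23, 4/23, 13/23, 18/23, 1]
j=0 picked index 2: u0 ∈ [3/23, 4/23)
j=1 picked index 4: u0 ∈ [5/161, 68/161)
j=2 picked index 4: u0 ∈ [-18/161, 45/161)
j=3 picked index 5: u0 ∈ [22/161, 57/161)
j=4 picked index 5: u0 ∈ [-1/161, 34/161)
j=5 picked index 6: u0 ∈ [11/161, 2/7)
j=6 picked index 6: u0 ∈ [-12/161, 1/7)
intersection: [22/161, 1/7)

22/161 1/7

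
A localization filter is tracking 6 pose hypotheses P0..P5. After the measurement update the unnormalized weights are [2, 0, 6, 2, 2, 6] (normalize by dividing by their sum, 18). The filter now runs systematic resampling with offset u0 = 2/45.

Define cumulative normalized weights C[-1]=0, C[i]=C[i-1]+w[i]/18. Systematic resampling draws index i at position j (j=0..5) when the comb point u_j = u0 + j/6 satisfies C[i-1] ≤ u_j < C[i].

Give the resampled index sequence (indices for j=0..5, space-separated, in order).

0 2 2 3 5 5

C = [1/9, 1/9, 4/9, 5/9, 2/3, 1]
j=0: u_0=2/45 ∈ [0, 1/9) → index 0
j=1: u_1=19/90 ∈ [1/9, 4/9) → index 2
j=2: u_2=17/45 ∈ [1/9, 4/9) → index 2
j=3: u_3=49/90 ∈ [4/9, 5/9) → index 3
j=4: u_4=32/45 ∈ [2/3, 1) → index 5
j=5: u_5=79/90 ∈ [2/3, 1) → index 5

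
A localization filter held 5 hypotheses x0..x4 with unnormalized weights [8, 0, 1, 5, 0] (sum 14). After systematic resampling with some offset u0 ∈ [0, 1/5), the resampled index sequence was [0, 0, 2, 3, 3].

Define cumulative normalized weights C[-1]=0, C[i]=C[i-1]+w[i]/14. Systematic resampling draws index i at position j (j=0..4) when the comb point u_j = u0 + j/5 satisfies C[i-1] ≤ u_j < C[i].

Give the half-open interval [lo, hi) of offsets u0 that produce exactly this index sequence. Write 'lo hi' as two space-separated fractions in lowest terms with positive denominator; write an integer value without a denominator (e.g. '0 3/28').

6/35 1/5

C = [4/7, 4/7, 9/14, 1, 1]
j=0 picked index 0: u0 ∈ [0, 4/7)
j=1 picked index 0: u0 ∈ [-1/5, 13/35)
j=2 picked index 2: u0 ∈ [6/35, 17/70)
j=3 picked index 3: u0 ∈ [3/70, 2/5)
j=4 picked index 3: u0 ∈ [-11/70, 1/5)
intersection: [6/35, 1/5)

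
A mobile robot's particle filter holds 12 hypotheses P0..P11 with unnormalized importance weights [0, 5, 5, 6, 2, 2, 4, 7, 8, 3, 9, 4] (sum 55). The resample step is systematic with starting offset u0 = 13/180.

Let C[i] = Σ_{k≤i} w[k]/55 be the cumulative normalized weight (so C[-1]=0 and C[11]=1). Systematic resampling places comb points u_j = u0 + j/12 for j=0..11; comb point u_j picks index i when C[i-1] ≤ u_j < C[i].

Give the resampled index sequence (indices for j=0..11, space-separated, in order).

C = [0, 1/11, 2/11, 16/55, 18/55, 4/11, 24/55, 31/55, 39/55, 42/55, 51/55, 1]
j=0: u_0=13/180 ∈ [0, 1/11) → index 1
j=1: u_1=7/45 ∈ [1/11, 2/11) → index 2
j=2: u_2=43/180 ∈ [2/11, 16/55) → index 3
j=3: u_3=29/90 ∈ [16/55, 18/55) → index 4
j=4: u_4=73/180 ∈ [4/11, 24/55) → index 6
j=5: u_5=22/45 ∈ [24/55, 31/55) → index 7
j=6: u_6=103/180 ∈ [31/55, 39/55) → index 8
j=7: u_7=59/90 ∈ [31/55, 39/55) → index 8
j=8: u_8=133/180 ∈ [39/55, 42/55) → index 9
j=9: u_9=37/45 ∈ [42/55, 51/55) → index 10
j=10: u_10=163/180 ∈ [42/55, 51/55) → index 10
j=11: u_11=89/90 ∈ [51/55, 1) → index 11

1 2 3 4 6 7 8 8 9 10 10 11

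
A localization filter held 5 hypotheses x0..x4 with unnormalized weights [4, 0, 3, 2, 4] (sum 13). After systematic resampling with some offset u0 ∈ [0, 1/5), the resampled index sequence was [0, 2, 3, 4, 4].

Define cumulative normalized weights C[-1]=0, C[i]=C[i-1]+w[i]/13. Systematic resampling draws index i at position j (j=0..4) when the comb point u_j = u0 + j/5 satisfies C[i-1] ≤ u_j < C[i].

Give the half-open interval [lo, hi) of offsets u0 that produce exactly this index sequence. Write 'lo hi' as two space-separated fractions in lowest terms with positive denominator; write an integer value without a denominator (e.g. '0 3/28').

C = [4/13, 4/13, 7/13, 9/13, 1]
j=0 picked index 0: u0 ∈ [0, 4/13)
j=1 picked index 2: u0 ∈ [7/65, 22/65)
j=2 picked index 3: u0 ∈ [9/65, 19/65)
j=3 picked index 4: u0 ∈ [6/65, 2/5)
j=4 picked index 4: u0 ∈ [-7/65, 1/5)
intersection: [9/65, 1/5)

9/65 1/5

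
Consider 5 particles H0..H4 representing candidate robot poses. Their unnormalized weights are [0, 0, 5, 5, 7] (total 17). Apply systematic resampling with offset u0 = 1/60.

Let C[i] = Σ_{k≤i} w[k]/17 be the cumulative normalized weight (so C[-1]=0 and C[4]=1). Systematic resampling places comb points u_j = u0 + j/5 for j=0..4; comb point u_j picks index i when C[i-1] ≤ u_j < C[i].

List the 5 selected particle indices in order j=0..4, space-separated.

2 2 3 4 4

C = [0, 0, 5/17, 10/17, 1]
j=0: u_0=1/60 ∈ [0, 5/17) → index 2
j=1: u_1=13/60 ∈ [0, 5/17) → index 2
j=2: u_2=5/12 ∈ [5/17, 10/17) → index 3
j=3: u_3=37/60 ∈ [10/17, 1) → index 4
j=4: u_4=49/60 ∈ [10/17, 1) → index 4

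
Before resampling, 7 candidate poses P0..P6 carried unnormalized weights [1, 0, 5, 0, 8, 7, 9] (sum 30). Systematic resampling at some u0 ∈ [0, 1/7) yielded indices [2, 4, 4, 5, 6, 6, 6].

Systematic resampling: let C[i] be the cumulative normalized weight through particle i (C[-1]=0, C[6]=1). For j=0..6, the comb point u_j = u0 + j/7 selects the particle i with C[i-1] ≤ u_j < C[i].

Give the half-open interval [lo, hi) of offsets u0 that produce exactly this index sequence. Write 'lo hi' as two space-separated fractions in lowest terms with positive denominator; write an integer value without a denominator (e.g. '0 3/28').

9/70 1/7

C = [1/30, 1/30, 1/5, 1/5, 7/15, 7/10, 1]
j=0 picked index 2: u0 ∈ [1/30, 1/5)
j=1 picked index 4: u0 ∈ [2/35, 34/105)
j=2 picked index 4: u0 ∈ [-3/35, 19/105)
j=3 picked index 5: u0 ∈ [4/105, 19/70)
j=4 picked index 6: u0 ∈ [9/70, 3/7)
j=5 picked index 6: u0 ∈ [-1/70, 2/7)
j=6 picked index 6: u0 ∈ [-11/70, 1/7)
intersection: [9/70, 1/7)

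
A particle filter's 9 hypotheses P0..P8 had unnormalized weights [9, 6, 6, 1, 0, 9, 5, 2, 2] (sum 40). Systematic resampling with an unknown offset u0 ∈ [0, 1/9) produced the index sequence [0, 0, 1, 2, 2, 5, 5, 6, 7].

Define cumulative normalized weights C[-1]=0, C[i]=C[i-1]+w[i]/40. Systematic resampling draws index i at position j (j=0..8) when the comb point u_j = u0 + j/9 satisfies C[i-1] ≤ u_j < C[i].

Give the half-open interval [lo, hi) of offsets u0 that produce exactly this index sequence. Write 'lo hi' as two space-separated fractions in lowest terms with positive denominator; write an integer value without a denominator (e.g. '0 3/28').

1/24 11/180

C = [9/40, 3/8, 21/40, 11/20, 11/20, 31/40, 9/10, 19/20, 1]
j=0 picked index 0: u0 ∈ [0, 9/40)
j=1 picked index 0: u0 ∈ [-1/9, 41/360)
j=2 picked index 1: u0 ∈ [1/360, 11/72)
j=3 picked index 2: u0 ∈ [1/24, 23/120)
j=4 picked index 2: u0 ∈ [-5/72, 29/360)
j=5 picked index 5: u0 ∈ [-1/180, 79/360)
j=6 picked index 5: u0 ∈ [-7/60, 13/120)
j=7 picked index 6: u0 ∈ [-1/360, 11/90)
j=8 picked index 7: u0 ∈ [1/90, 11/180)
intersection: [1/24, 11/180)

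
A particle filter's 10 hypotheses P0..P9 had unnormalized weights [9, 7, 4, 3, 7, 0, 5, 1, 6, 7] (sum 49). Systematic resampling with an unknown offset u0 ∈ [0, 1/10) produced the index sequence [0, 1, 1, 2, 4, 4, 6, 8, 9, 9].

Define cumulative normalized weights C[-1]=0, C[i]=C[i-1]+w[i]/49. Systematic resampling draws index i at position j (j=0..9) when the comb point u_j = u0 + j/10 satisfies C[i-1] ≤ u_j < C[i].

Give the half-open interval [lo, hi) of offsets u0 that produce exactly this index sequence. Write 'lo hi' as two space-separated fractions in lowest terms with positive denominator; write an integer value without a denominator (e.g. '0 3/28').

41/490 1/10

C = [9/49, 16/49, 20/49, 23/49, 30/49, 30/49, 5/7, 36/49, 6/7, 1]
j=0 picked index 0: u0 ∈ [0, 9/49)
j=1 picked index 1: u0 ∈ [41/490, 111/490)
j=2 picked index 1: u0 ∈ [-4/245, 31/245)
j=3 picked index 2: u0 ∈ [13/490, 53/490)
j=4 picked index 4: u0 ∈ [17/245, 52/245)
j=5 picked index 4: u0 ∈ [-3/98, 11/98)
j=6 picked index 6: u0 ∈ [3/245, 4/35)
j=7 picked index 8: u0 ∈ [17/490, 11/70)
j=8 picked index 9: u0 ∈ [2/35, 1/5)
j=9 picked index 9: u0 ∈ [-3/70, 1/10)
intersection: [41/490, 1/10)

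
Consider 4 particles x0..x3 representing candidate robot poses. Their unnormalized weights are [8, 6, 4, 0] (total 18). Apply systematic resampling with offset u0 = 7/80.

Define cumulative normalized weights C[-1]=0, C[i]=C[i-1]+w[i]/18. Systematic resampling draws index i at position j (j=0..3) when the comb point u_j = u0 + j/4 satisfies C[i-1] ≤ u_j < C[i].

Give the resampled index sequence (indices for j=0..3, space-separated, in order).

C = [4/9, 7/9, 1, 1]
j=0: u_0=7/80 ∈ [0, 4/9) → index 0
j=1: u_1=27/80 ∈ [0, 4/9) → index 0
j=2: u_2=47/80 ∈ [4/9, 7/9) → index 1
j=3: u_3=67/80 ∈ [7/9, 1) → index 2

0 0 1 2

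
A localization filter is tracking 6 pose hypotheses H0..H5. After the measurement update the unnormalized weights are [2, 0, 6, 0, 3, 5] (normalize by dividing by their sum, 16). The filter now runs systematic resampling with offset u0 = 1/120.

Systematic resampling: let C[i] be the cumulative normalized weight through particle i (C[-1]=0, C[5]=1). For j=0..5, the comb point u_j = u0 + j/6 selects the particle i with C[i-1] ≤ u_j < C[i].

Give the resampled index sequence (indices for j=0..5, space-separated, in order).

0 2 2 4 4 5

C = [1/8, 1/8, 1/2, 1/2, 11/16, 1]
j=0: u_0=1/120 ∈ [0, 1/8) → index 0
j=1: u_1=7/40 ∈ [1/8, 1/2) → index 2
j=2: u_2=41/120 ∈ [1/8, 1/2) → index 2
j=3: u_3=61/120 ∈ [1/2, 11/16) → index 4
j=4: u_4=27/40 ∈ [1/2, 11/16) → index 4
j=5: u_5=101/120 ∈ [11/16, 1) → index 5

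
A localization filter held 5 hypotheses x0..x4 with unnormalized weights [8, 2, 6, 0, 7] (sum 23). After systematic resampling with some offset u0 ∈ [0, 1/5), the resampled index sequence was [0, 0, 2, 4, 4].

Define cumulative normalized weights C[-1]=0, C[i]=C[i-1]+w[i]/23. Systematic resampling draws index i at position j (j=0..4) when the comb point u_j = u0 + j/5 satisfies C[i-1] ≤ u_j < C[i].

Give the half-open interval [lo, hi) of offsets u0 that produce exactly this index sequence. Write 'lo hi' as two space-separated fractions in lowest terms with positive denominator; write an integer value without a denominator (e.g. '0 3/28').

11/115 17/115

C = [8/23, 10/23, 16/23, 16/23, 1]
j=0 picked index 0: u0 ∈ [0, 8/23)
j=1 picked index 0: u0 ∈ [-1/5, 17/115)
j=2 picked index 2: u0 ∈ [4/115, 34/115)
j=3 picked index 4: u0 ∈ [11/115, 2/5)
j=4 picked index 4: u0 ∈ [-12/115, 1/5)
intersection: [11/115, 17/115)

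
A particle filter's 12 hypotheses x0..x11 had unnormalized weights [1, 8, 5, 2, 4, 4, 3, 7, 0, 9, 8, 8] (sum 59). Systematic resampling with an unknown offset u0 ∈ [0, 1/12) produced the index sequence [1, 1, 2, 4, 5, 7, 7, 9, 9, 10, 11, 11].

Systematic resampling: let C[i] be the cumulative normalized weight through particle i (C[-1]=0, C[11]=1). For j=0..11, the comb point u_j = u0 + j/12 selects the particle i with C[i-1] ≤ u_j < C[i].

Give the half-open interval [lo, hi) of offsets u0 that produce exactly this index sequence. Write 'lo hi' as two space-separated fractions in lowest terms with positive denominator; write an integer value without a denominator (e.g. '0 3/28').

C = [1/59, 9/59, 14/59, 16/59, 20/59, 24/59, 27/59, 34/59, 34/59, 43/59, 51/59, 1]
j=0 picked index 1: u0 ∈ [1/59, 9/59)
j=1 picked index 1: u0 ∈ [-47/708, 49/708)
j=2 picked index 2: u0 ∈ [-5/354, 25/354)
j=3 picked index 4: u0 ∈ [5/236, 21/236)
j=4 picked index 5: u0 ∈ [1/177, 13/177)
j=5 picked index 7: u0 ∈ [29/708, 113/708)
j=6 picked index 7: u0 ∈ [-5/118, 9/118)
j=7 picked index 9: u0 ∈ [-5/708, 103/708)
j=8 picked index 9: u0 ∈ [-16/177, 11/177)
j=9 picked index 10: u0 ∈ [-5/236, 27/236)
j=10 picked index 11: u0 ∈ [11/354, 1/6)
j=11 picked index 11: u0 ∈ [-37/708, 1/12)
intersection: [29/708, 11/177)

29/708 11/177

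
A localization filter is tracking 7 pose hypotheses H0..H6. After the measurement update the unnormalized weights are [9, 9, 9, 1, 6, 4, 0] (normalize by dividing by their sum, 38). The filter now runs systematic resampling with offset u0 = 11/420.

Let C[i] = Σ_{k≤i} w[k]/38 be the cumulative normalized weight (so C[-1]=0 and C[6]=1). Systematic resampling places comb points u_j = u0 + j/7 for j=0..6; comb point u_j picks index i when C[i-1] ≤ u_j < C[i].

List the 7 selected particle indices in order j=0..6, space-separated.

0 0 1 1 2 4 4

C = [9/38, 9/19, 27/38, 14/19, 17/19, 1, 1]
j=0: u_0=11/420 ∈ [0, 9/38) → index 0
j=1: u_1=71/420 ∈ [0, 9/38) → index 0
j=2: u_2=131/420 ∈ [9/38, 9/19) → index 1
j=3: u_3=191/420 ∈ [9/38, 9/19) → index 1
j=4: u_4=251/420 ∈ [9/19, 27/38) → index 2
j=5: u_5=311/420 ∈ [14/19, 17/19) → index 4
j=6: u_6=53/60 ∈ [14/19, 17/19) → index 4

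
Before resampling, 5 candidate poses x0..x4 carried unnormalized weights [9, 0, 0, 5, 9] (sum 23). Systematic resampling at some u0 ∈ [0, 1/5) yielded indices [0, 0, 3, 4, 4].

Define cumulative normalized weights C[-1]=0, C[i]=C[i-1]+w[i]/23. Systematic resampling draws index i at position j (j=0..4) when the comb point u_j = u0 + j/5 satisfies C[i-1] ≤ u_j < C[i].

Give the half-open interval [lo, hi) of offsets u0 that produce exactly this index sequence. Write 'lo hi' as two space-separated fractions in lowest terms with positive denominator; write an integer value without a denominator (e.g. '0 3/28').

1/115 22/115

C = [9/23, 9/23, 9/23, 14/23, 1]
j=0 picked index 0: u0 ∈ [0, 9/23)
j=1 picked index 0: u0 ∈ [-1/5, 22/115)
j=2 picked index 3: u0 ∈ [-1/115, 24/115)
j=3 picked index 4: u0 ∈ [1/115, 2/5)
j=4 picked index 4: u0 ∈ [-22/115, 1/5)
intersection: [1/115, 22/115)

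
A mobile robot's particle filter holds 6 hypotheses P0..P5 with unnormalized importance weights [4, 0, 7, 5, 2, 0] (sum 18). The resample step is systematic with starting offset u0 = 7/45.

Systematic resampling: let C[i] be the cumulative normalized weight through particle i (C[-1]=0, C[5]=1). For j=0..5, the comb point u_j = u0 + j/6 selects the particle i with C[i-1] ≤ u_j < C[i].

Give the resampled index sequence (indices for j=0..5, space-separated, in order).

C = [2/9, 2/9, 11/18, 8/9, 1, 1]
j=0: u_0=7/45 ∈ [0, 2/9) → index 0
j=1: u_1=29/90 ∈ [2/9, 11/18) → index 2
j=2: u_2=22/45 ∈ [2/9, 11/18) → index 2
j=3: u_3=59/90 ∈ [11/18, 8/9) → index 3
j=4: u_4=37/45 ∈ [11/18, 8/9) → index 3
j=5: u_5=89/90 ∈ [8/9, 1) → index 4

0 2 2 3 3 4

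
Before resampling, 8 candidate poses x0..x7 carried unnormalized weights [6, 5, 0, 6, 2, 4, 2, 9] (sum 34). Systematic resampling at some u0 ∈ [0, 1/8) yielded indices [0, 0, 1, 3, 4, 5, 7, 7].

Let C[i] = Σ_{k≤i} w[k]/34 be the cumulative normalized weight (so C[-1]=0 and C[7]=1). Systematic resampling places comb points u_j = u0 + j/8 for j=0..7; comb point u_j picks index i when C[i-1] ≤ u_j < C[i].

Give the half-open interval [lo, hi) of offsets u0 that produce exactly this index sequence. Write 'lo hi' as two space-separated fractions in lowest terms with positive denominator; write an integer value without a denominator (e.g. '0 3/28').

0 7/136

C = [3/17, 11/34, 11/34, 1/2, 19/34, 23/34, 25/34, 1]
j=0 picked index 0: u0 ∈ [0, 3/17)
j=1 picked index 0: u0 ∈ [-1/8, 7/136)
j=2 picked index 1: u0 ∈ [-5/68, 5/68)
j=3 picked index 3: u0 ∈ [-7/136, 1/8)
j=4 picked index 4: u0 ∈ [0, 1/17)
j=5 picked index 5: u0 ∈ [-9/136, 7/136)
j=6 picked index 7: u0 ∈ [-1/68, 1/4)
j=7 picked index 7: u0 ∈ [-19/136, 1/8)
intersection: [0, 7/136)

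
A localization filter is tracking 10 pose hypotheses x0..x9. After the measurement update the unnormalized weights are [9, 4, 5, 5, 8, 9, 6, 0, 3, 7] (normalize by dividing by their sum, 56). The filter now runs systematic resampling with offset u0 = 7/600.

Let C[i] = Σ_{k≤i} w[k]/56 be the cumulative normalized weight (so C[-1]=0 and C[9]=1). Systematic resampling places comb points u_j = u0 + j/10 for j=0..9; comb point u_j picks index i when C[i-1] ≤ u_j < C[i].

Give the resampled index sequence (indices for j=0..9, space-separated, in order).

0 0 1 2 4 4 5 5 6 9

C = [9/56, 13/56, 9/28, 23/56, 31/56, 5/7, 23/28, 23/28, 7/8, 1]
j=0: u_0=7/600 ∈ [0, 9/56) → index 0
j=1: u_1=67/600 ∈ [0, 9/56) → index 0
j=2: u_2=127/600 ∈ [9/56, 13/56) → index 1
j=3: u_3=187/600 ∈ [13/56, 9/28) → index 2
j=4: u_4=247/600 ∈ [23/56, 31/56) → index 4
j=5: u_5=307/600 ∈ [23/56, 31/56) → index 4
j=6: u_6=367/600 ∈ [31/56, 5/7) → index 5
j=7: u_7=427/600 ∈ [31/56, 5/7) → index 5
j=8: u_8=487/600 ∈ [5/7, 23/28) → index 6
j=9: u_9=547/600 ∈ [7/8, 1) → index 9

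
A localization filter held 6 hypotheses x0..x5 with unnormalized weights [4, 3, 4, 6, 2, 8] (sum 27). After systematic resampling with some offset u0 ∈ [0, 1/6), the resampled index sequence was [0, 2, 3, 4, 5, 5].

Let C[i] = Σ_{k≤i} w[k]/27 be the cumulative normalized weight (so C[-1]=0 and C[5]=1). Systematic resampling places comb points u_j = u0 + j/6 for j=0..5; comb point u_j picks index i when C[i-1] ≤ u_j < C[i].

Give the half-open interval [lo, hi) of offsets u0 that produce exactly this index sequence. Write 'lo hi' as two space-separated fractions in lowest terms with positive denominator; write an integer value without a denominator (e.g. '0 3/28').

7/54 4/27

C = [4/27, 7/27, 11/27, 17/27, 19/27, 1]
j=0 picked index 0: u0 ∈ [0, 4/27)
j=1 picked index 2: u0 ∈ [5/54, 13/54)
j=2 picked index 3: u0 ∈ [2/27, 8/27)
j=3 picked index 4: u0 ∈ [7/54, 11/54)
j=4 picked index 5: u0 ∈ [1/27, 1/3)
j=5 picked index 5: u0 ∈ [-7/54, 1/6)
intersection: [7/54, 4/27)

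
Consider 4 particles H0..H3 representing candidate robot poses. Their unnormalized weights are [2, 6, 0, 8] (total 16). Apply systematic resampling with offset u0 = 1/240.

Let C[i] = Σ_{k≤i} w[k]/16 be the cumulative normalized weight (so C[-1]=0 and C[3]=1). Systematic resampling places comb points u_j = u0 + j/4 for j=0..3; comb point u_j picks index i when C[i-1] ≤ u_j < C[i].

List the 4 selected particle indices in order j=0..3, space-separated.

C = [1/8, 1/2, 1/2, 1]
j=0: u_0=1/240 ∈ [0, 1/8) → index 0
j=1: u_1=61/240 ∈ [1/8, 1/2) → index 1
j=2: u_2=121/240 ∈ [1/2, 1) → index 3
j=3: u_3=181/240 ∈ [1/2, 1) → index 3

0 1 3 3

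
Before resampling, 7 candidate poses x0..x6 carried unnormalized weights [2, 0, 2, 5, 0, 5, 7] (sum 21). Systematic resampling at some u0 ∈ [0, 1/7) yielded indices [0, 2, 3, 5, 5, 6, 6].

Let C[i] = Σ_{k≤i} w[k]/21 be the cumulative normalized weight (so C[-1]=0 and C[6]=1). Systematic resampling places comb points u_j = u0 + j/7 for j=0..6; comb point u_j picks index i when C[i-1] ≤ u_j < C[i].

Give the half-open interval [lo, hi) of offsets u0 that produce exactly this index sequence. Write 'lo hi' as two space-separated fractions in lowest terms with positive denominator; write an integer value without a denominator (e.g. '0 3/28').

C = [2/21, 2/21, 4/21, 3/7, 3/7, 2/3, 1]
j=0 picked index 0: u0 ∈ [0, 2/21)
j=1 picked index 2: u0 ∈ [-1/21, 1/21)
j=2 picked index 3: u0 ∈ [-2/21, 1/7)
j=3 picked index 5: u0 ∈ [0, 5/21)
j=4 picked index 5: u0 ∈ [-1/7, 2/21)
j=5 picked index 6: u0 ∈ [-1/21, 2/7)
j=6 picked index 6: u0 ∈ [-4/21, 1/7)
intersection: [0, 1/21)

0 1/21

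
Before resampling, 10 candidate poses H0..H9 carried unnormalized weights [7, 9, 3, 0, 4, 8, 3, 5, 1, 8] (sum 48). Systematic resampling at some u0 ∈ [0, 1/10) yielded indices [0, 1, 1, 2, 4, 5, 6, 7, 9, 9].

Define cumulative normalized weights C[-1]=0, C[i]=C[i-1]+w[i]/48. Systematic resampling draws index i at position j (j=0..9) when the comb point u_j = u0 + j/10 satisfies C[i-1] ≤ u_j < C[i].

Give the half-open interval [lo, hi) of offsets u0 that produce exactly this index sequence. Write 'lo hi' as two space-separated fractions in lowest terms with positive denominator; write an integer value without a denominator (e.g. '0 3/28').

11/240 19/240

C = [7/48, 1/3, 19/48, 19/48, 23/48, 31/48, 17/24, 13/16, 5/6, 1]
j=0 picked index 0: u0 ∈ [0, 7/48)
j=1 picked index 1: u0 ∈ [11/240, 7/30)
j=2 picked index 1: u0 ∈ [-13/240, 2/15)
j=3 picked index 2: u0 ∈ [1/30, 23/240)
j=4 picked index 4: u0 ∈ [-1/240, 19/240)
j=5 picked index 5: u0 ∈ [-1/48, 7/48)
j=6 picked index 6: u0 ∈ [11/240, 13/120)
j=7 picked index 7: u0 ∈ [1/120, 9/80)
j=8 picked index 9: u0 ∈ [1/30, 1/5)
j=9 picked index 9: u0 ∈ [-1/15, 1/10)
intersection: [11/240, 19/240)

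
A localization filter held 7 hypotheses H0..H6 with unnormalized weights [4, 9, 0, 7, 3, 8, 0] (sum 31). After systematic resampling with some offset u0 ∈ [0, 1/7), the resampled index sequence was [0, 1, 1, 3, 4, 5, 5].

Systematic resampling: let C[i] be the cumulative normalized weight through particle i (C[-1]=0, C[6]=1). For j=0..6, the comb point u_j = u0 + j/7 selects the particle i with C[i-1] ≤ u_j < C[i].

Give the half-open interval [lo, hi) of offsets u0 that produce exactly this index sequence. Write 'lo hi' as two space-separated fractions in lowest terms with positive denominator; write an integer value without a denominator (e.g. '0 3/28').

16/217 4/31

C = [4/31, 13/31, 13/31, 20/31, 23/31, 1, 1]
j=0 picked index 0: u0 ∈ [0, 4/31)
j=1 picked index 1: u0 ∈ [-3/217, 60/217)
j=2 picked index 1: u0 ∈ [-34/217, 29/217)
j=3 picked index 3: u0 ∈ [-2/217, 47/217)
j=4 picked index 4: u0 ∈ [16/217, 37/217)
j=5 picked index 5: u0 ∈ [6/217, 2/7)
j=6 picked index 5: u0 ∈ [-25/217, 1/7)
intersection: [16/217, 4/31)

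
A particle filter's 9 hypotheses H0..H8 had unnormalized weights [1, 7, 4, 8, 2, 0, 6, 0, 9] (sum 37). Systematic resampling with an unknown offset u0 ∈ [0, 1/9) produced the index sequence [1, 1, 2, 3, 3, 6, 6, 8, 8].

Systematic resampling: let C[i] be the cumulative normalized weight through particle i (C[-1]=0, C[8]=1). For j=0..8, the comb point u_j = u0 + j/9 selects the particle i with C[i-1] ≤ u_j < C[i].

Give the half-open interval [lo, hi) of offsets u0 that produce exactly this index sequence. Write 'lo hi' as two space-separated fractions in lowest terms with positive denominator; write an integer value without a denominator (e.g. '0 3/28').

13/333 10/111

C = [1/37, 8/37, 12/37, 20/37, 22/37, 22/37, 28/37, 28/37, 1]
j=0 picked index 1: u0 ∈ [1/37, 8/37)
j=1 picked index 1: u0 ∈ [-28/333, 35/333)
j=2 picked index 2: u0 ∈ [-2/333, 34/333)
j=3 picked index 3: u0 ∈ [-1/111, 23/111)
j=4 picked index 3: u0 ∈ [-40/333, 32/333)
j=5 picked index 6: u0 ∈ [13/333, 67/333)
j=6 picked index 6: u0 ∈ [-8/111, 10/111)
j=7 picked index 8: u0 ∈ [-7/333, 2/9)
j=8 picked index 8: u0 ∈ [-44/333, 1/9)
intersection: [13/333, 10/111)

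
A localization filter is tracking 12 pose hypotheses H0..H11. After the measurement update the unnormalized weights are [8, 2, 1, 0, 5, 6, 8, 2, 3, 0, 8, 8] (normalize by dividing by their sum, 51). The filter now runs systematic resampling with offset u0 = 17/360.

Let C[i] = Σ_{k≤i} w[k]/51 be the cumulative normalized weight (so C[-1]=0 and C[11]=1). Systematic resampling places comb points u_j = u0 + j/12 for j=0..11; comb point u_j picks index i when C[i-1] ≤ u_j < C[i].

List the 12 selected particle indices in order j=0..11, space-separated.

0 0 2 4 5 6 6 8 10 10 11 11

C = [8/51, 10/51, 11/51, 11/51, 16/51, 22/51, 10/17, 32/51, 35/51, 35/51, 43/51, 1]
j=0: u_0=17/360 ∈ [0, 8/51) → index 0
j=1: u_1=47/360 ∈ [0, 8/51) → index 0
j=2: u_2=77/360 ∈ [10/51, 11/51) → index 2
j=3: u_3=107/360 ∈ [11/51, 16/51) → index 4
j=4: u_4=137/360 ∈ [16/51, 22/51) → index 5
j=5: u_5=167/360 ∈ [22/51, 10/17) → index 6
j=6: u_6=197/360 ∈ [22/51, 10/17) → index 6
j=7: u_7=227/360 ∈ [32/51, 35/51) → index 8
j=8: u_8=257/360 ∈ [35/51, 43/51) → index 10
j=9: u_9=287/360 ∈ [35/51, 43/51) → index 10
j=10: u_10=317/360 ∈ [43/51, 1) → index 11
j=11: u_11=347/360 ∈ [43/51, 1) → index 11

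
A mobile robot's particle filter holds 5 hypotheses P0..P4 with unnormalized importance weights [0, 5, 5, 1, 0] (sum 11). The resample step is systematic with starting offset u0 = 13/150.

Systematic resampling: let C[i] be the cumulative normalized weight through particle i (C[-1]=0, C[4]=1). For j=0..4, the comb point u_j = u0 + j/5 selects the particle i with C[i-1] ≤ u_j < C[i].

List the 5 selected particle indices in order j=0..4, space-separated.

C = [0, 5/11, 10/11, 1, 1]
j=0: u_0=13/150 ∈ [0, 5/11) → index 1
j=1: u_1=43/150 ∈ [0, 5/11) → index 1
j=2: u_2=73/150 ∈ [5/11, 10/11) → index 2
j=3: u_3=103/150 ∈ [5/11, 10/11) → index 2
j=4: u_4=133/150 ∈ [5/11, 10/11) → index 2

1 1 2 2 2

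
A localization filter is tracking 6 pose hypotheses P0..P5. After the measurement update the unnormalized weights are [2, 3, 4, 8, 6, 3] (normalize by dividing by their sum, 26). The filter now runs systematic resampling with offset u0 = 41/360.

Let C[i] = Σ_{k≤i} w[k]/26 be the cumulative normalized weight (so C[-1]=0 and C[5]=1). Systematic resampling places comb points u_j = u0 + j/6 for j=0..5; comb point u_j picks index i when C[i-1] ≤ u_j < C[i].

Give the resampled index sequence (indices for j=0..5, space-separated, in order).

C = [1/13, 5/26, 9/26, 17/26, 23/26, 1]
j=0: u_0=41/360 ∈ [1/13, 5/26) → index 1
j=1: u_1=101/360 ∈ [5/26, 9/26) → index 2
j=2: u_2=161/360 ∈ [9/26, 17/26) → index 3
j=3: u_3=221/360 ∈ [9/26, 17/26) → index 3
j=4: u_4=281/360 ∈ [17/26, 23/26) → index 4
j=5: u_5=341/360 ∈ [23/26, 1) → index 5

1 2 3 3 4 5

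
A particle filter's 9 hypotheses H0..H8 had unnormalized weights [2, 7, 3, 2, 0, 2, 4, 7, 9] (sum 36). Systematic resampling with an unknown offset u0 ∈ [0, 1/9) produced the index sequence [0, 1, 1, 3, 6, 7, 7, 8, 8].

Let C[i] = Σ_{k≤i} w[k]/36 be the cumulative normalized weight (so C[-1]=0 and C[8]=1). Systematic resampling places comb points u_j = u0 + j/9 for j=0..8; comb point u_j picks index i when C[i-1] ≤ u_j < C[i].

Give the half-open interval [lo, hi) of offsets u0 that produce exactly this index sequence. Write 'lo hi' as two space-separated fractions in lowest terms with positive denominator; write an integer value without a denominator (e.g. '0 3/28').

C = [1/18, 1/4, 1/3, 7/18, 7/18, 4/9, 5/9, 3/4, 1]
j=0 picked index 0: u0 ∈ [0, 1/18)
j=1 picked index 1: u0 ∈ [-1/18, 5/36)
j=2 picked index 1: u0 ∈ [-1/6, 1/36)
j=3 picked index 3: u0 ∈ [0, 1/18)
j=4 picked index 6: u0 ∈ [0, 1/9)
j=5 picked index 7: u0 ∈ [0, 7/36)
j=6 picked index 7: u0 ∈ [-1/9, 1/12)
j=7 picked index 8: u0 ∈ [-1/36, 2/9)
j=8 picked index 8: u0 ∈ [-5/36, 1/9)
intersection: [0, 1/36)

0 1/36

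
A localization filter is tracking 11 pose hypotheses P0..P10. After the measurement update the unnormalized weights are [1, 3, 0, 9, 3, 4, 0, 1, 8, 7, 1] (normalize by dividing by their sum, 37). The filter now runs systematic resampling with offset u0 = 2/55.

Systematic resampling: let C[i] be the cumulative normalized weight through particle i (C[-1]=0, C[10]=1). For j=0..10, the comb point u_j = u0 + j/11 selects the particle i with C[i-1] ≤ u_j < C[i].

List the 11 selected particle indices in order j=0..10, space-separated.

1 3 3 3 4 5 8 8 8 9 9

C = [1/37, 4/37, 4/37, 13/37, 16/37, 20/37, 20/37, 21/37, 29/37, 36/37, 1]
j=0: u_0=2/55 ∈ [1/37, 4/37) → index 1
j=1: u_1=7/55 ∈ [4/37, 13/37) → index 3
j=2: u_2=12/55 ∈ [4/37, 13/37) → index 3
j=3: u_3=17/55 ∈ [4/37, 13/37) → index 3
j=4: u_4=2/5 ∈ [13/37, 16/37) → index 4
j=5: u_5=27/55 ∈ [16/37, 20/37) → index 5
j=6: u_6=32/55 ∈ [21/37, 29/37) → index 8
j=7: u_7=37/55 ∈ [21/37, 29/37) → index 8
j=8: u_8=42/55 ∈ [21/37, 29/37) → index 8
j=9: u_9=47/55 ∈ [29/37, 36/37) → index 9
j=10: u_10=52/55 ∈ [29/37, 36/37) → index 9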